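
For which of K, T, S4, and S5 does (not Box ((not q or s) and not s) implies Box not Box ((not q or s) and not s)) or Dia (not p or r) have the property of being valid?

S5

S4-tableau for the negation not ((not Box ((not q or s) and not s) implies Box not Box ((not q or s) and not s)) or Dia (not p or r)):
1. not ((not Box ((not q or s) and not s) implies Box not Box ((not q or s) and not s)) or Dia (not p or r)), 0
2. not (not Box ((not q or s) and not s) implies Box not Box ((not q or s) and not s)), 0
3. not Dia (not p or r), 0
4. not Box ((not q or s) and not s), 0
5. not Box not Box ((not q or s) and not s), 0
6. not (not p or r), 0
7. p, 0
8. not r, 0
9. not ((not q or s) and not s), 1
10. not (not p or r), 1
11. p, 1
12. not r, 1
13. s, 1
14. Box ((not q or s) and not s), 2
15. not (not p or r), 2
16. p, 2
17. not r, 2
18. (not q or s) and not s, 2
19. not q or s, 2
20. not s, 2
21. not q, 2
Accessibility: 0R0, 0R1, 0R2, 1R1, 2R2
Complete open branch: countermodel on an S4-frame, so not valid in S4, nor in K, T (the same frame is also a K-frame and a T-frame).
S5-tableau for the negation not ((not Box ((not q or s) and not s) implies Box not Box ((not q or s) and not s)) or Dia (not p or r)):
1. not ((not Box ((not q or s) and not s) implies Box not Box ((not q or s) and not s)) or Dia (not p or r)), 0
2. not (not Box ((not q or s) and not s) implies Box not Box ((not q or s) and not s)), 0
3. not Dia (not p or r), 0
4. not Box ((not q or s) and not s), 0
5. not Box not Box ((not q or s) and not s), 0
6. not (not p or r), 0
7. p, 0
8. not r, 0
9. not ((not q or s) and not s), 1
10. not (not p or r), 1
11. p, 1
12. not r, 1
13. not (not q or s), 1
14. q, 1
15. not s, 1
16. Box ((not q or s) and not s), 2
17. not (not p or r), 2
18. p, 2
19. not r, 2
20. (not q or s) and not s, 0
21. not q or s, 0
22. not s, 0
23. (not q or s) and not s, 1
24. not q or s, 1
25. (not q or s) and not s, 2
26. not q or s, 2
27. not s, 2
28. not q, 0
29. s, 1
Accessibility: 0R0, 0R1, 0R2, 1R0, 1R1, 1R2, 2R0, 2R1, 2R2
Branch closes: s and not s both at 1.
Every branch closes (one shown): valid in S5.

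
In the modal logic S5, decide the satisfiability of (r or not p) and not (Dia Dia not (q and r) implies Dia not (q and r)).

Unsatisfiable (every branch closes)

1. (r or not p) and not (Dia Dia not (q and r) implies Dia not (q and r)), u
2. r or not p, u
3. not (Dia Dia not (q and r) implies Dia not (q and r)), u
4. Dia Dia not (q and r), u
5. not Dia not (q and r), u
6. q and r, u
7. q, u
8. r, u
9. not p, u
10. Dia not (q and r), v
11. q and r, v
12. q, v
13. r, v
14. not (q and r), w
15. q and r, w
16. q, w
17. r, w
18. not r, w
Accessibility: uRu, uRv, uRw, vRu, vRv, vRw, wRu, wRv, wRw
Branch closes: r and not r both at w.
Every branch closes; the branch above is one of them.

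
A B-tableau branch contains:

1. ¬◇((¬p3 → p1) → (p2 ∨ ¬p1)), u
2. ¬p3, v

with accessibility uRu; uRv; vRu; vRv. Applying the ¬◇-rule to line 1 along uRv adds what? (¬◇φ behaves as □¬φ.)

¬◇φ behaves as □¬φ: propagate the negated body to each accessible world.

¬((¬p3 → p1) → (p2 ∨ ¬p1)), v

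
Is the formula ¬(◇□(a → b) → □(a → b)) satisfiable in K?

Satisfiable

1. ¬(◇□(a → b) → □(a → b)), u
2. ◇□(a → b), u   [¬→-rule on 1]
3. ¬□(a → b), u   [¬→-rule on 1]
4. □(a → b), v   [◇-rule on 2: fresh world v, uRv]
5. ¬(a → b), w   [¬□-rule on 3: fresh world w, uRw]
6. a, w   [¬→-rule on 5]
7. ¬b, w   [¬→-rule on 5]
Accessibility: uRv, uRw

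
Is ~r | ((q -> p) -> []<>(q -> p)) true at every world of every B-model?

Tableau for the negation ~(~r | ((q -> p) -> []<>(q -> p))):
1. ~(~r | ((q -> p) -> []<>(q -> p))), u
2. r, u
3. ~((q -> p) -> []<>(q -> p)), u
4. q -> p, u
5. ~[]<>(q -> p), u
6. p, u
7. ~<>(q -> p), v
8. ~(q -> p), u
9. q, u
10. ~p, u
Accessibility: uRu, uRv, vRu, vRv
Branch closes: p and ~p both at u.
All branches of the negation close; one closing branch shown above.

Yes, valid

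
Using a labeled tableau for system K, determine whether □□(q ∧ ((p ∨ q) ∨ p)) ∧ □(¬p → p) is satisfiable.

1. □□(q ∧ ((p ∨ q) ∨ p)) ∧ □(¬p → p), 0
2. □□(q ∧ ((p ∨ q) ∨ p)), 0   [∧-rule on 1]
3. □(¬p → p), 0   [∧-rule on 1]

Satisfiable (open branch found)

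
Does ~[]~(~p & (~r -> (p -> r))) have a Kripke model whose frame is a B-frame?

Satisfiable (open branch found)

1. ~[]~(~p & (~r -> (p -> r))), w0
2. ~p & (~r -> (p -> r)), w1
3. ~p, w1
4. ~r -> (p -> r), w1
5. p -> r, w1
6. r, w1
Accessibility: w0Rw0, w0Rw1, w1Rw0, w1Rw1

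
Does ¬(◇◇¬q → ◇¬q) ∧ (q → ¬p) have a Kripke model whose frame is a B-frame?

Satisfiable (open branch found)

1. ¬(◇◇¬q → ◇¬q) ∧ (q → ¬p), u
2. ¬(◇◇¬q → ◇¬q), u
3. q → ¬p, u
4. ◇◇¬q, u
5. ¬◇¬q, u
6. q, u
7. ¬p, u
8. ◇¬q, v
9. q, v
10. ¬q, w
Accessibility: uRu, uRv, vRu, vRv, vRw, wRv, wRw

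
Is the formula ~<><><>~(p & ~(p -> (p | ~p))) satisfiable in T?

Unsatisfiable

1. ~<><><>~(p & ~(p -> (p | ~p))), u
2. ~<><>~(p & ~(p -> (p | ~p))), u   [~<>-rule on 1 via uRu]
3. ~<>~(p & ~(p -> (p | ~p))), u   [~<>-rule on 2 via uRu]
4. p & ~(p -> (p | ~p)), u   [~<>-rule on 3 via uRu]
5. p, u   [&-rule on 4]
6. ~(p -> (p | ~p)), u   [&-rule on 4]
7. ~(p | ~p), u   [~->-rule on 6]
8. ~p, u   [~|-rule on 7]
Accessibility: uRu
Branch closes: p and ~p both at u.
(One branch shown.) All branches close.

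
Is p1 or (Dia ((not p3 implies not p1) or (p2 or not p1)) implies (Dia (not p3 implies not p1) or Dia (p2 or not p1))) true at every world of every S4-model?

Tableau for the negation not (p1 or (Dia ((not p3 implies not p1) or (p2 or not p1)) implies (Dia (not p3 implies not p1) or Dia (p2 or not p1)))):
1. not (p1 or (Dia ((not p3 implies not p1) or (p2 or not p1)) implies (Dia (not p3 implies not p1) or Dia (p2 or not p1)))), w0
2. not p1, w0   [neg-or-rule on 1]
3. not (Dia ((not p3 implies not p1) or (p2 or not p1)) implies (Dia (not p3 implies not p1) or Dia (p2 or not p1))), w0   [neg-or-rule on 1]
4. Dia ((not p3 implies not p1) or (p2 or not p1)), w0   [neg-implies-rule on 3]
5. not (Dia (not p3 implies not p1) or Dia (p2 or not p1)), w0   [neg-implies-rule on 3]
6. not Dia (not p3 implies not p1), w0   [neg-or-rule on 5]
7. not Dia (p2 or not p1), w0   [neg-or-rule on 5]
8. not (not p3 implies not p1), w0   [neg-Dia-rule on 6 via w0Rw0]
9. not p3, w0   [neg-implies-rule on 8]
10. p1, w0   [neg-implies-rule on 8]
Accessibility: w0Rw0
Branch closes: p1 and not p1 both at w0.
All branches of the negation close; one closing branch shown above.

Valid in S4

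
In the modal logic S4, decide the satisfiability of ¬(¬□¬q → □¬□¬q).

1. ¬(¬□¬q → □¬□¬q), w0
2. ¬□¬q, w0
3. ¬□¬□¬q, w0
4. q, w1
5. □¬q, w2
6. ¬q, w2
Accessibility: w0Rw0, w0Rw1, w0Rw2, w1Rw1, w2Rw2

Yes, satisfiable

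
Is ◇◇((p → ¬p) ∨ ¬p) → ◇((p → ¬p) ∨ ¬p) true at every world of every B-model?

Tableau for the negation ¬(◇◇((p → ¬p) ∨ ¬p) → ◇((p → ¬p) ∨ ¬p)):
1. ¬(◇◇((p → ¬p) ∨ ¬p) → ◇((p → ¬p) ∨ ¬p)), w0
2. ◇◇((p → ¬p) ∨ ¬p), w0   [¬→-rule on 1]
3. ¬◇((p → ¬p) ∨ ¬p), w0   [¬→-rule on 1]
4. ¬((p → ¬p) ∨ ¬p), w0   [¬◇-rule on 3 via w0Rw0]
5. ¬(p → ¬p), w0   [¬∨-rule on 4]
6. p, w0   [¬∨-rule on 4]
7. ◇((p → ¬p) ∨ ¬p), w1   [◇-rule on 2: fresh world w1, w0Rw1]
8. ¬((p → ¬p) ∨ ¬p), w1   [¬◇-rule on 3 via w0Rw1]
9. ¬(p → ¬p), w1   [¬∨-rule on 8]
10. p, w1   [¬∨-rule on 8]
11. (p → ¬p) ∨ ¬p, w2   [◇-rule on 7: fresh world w2, w1Rw2]
12. ¬p, w2   [∨-rule on 11 (branches; this branch)]
Accessibility: w0Rw0, w0Rw1, w1Rw0, w1Rw1, w1Rw2, w2Rw1, w2Rw2
The negation has an open branch (countermodel exists).

Not valid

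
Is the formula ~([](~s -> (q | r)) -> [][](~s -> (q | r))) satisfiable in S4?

1. ~([](~s -> (q | r)) -> [][](~s -> (q | r))), u
2. [](~s -> (q | r)), u   [~->-rule on 1]
3. ~[][](~s -> (q | r)), u   [~->-rule on 1]
4. ~s -> (q | r), u   [[]-rule on 2 via uRu]
5. q | r, u   [->-rule on 4 (branches; this branch)]
6. r, u   [|-rule on 5 (branches; this branch)]
7. ~[](~s -> (q | r)), v   [~[]-rule on 3: fresh world v, uRv]
8. ~s -> (q | r), v   [[]-rule on 2 via uRv]
9. q | r, v   [->-rule on 8 (branches; this branch)]
10. r, v   [|-rule on 9 (branches; this branch)]
11. ~(~s -> (q | r)), w   [~[]-rule on 7: fresh world w, vRw]
12. ~s, w   [~->-rule on 11]
13. ~(q | r), w   [~->-rule on 11]
14. ~q, w   [~|-rule on 13]
15. ~r, w   [~|-rule on 13]
16. ~s -> (q | r), w   [[]-rule on 2 via uRw]
17. q | r, w   [->-rule on 16 (branches; this branch)]
18. r, w   [|-rule on 17 (branches; this branch)]
Accessibility: uRu, uRv, uRw, vRv, vRw, wRw
Branch closes: r and ~r both at w.
All branches of the tableau close; one closing branch shown above.

No, unsatisfiable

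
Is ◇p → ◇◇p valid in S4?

Valid in S4

Tableau for the negation ¬(◇p → ◇◇p):
1. ¬(◇p → ◇◇p), 0
2. ◇p, 0   [¬→-rule on 1]
3. ¬◇◇p, 0   [¬→-rule on 1]
4. ¬◇p, 0   [¬◇-rule on 3 via 0R0]
5. ¬p, 0   [¬◇-rule on 4 via 0R0]
6. p, 1   [◇-rule on 2: fresh world 1, 0R1]
7. ¬◇p, 1   [¬◇-rule on 3 via 0R1]
8. ¬p, 1   [¬◇-rule on 4 via 0R1]
Accessibility: 0R0, 0R1, 1R1
Branch closes: p and ¬p both at 1.
All branches of the negation close; one closing branch shown above.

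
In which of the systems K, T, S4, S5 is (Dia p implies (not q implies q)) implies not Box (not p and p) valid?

T-tableau for the negation not ((Dia p implies (not q implies q)) implies not Box (not p and p)):
1. not ((Dia p implies (not q implies q)) implies not Box (not p and p)), 0
2. Dia p implies (not q implies q), 0
3. Box (not p and p), 0
4. not p and p, 0
5. not p, 0
6. p, 0
Accessibility: 0R0
Branch closes: p and not p both at 0.
Every branch closes (one shown): valid in T, hence also in S4, S5 (every theorem of T is a theorem of S4 and S5).
K-tableau for the negation not ((Dia p implies (not q implies q)) implies not Box (not p and p)):
1. not ((Dia p implies (not q implies q)) implies not Box (not p and p)), 0
2. Dia p implies (not q implies q), 0
3. Box (not p and p), 0
4. not q implies q, 0
5. q, 0
Complete open branch: countermodel on a K-frame, so not valid in K.

T, S4, S5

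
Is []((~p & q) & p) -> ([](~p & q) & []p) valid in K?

Tableau for the negation ~([]((~p & q) & p) -> ([](~p & q) & []p)):
1. ~([]((~p & q) & p) -> ([](~p & q) & []p)), 0
2. []((~p & q) & p), 0   [~->-rule on 1]
3. ~([](~p & q) & []p), 0   [~->-rule on 1]
4. ~[](~p & q), 0   [~&-rule on 3 (branches; this branch)]
5. ~(~p & q), 1   [~[]-rule on 4: fresh world 1, 0R1]
6. (~p & q) & p, 1   [[]-rule on 2 via 0R1]
7. ~p & q, 1   [&-rule on 6]
8. p, 1   [&-rule on 6]
9. ~p, 1   [&-rule on 7]
10. q, 1   [&-rule on 7]
Accessibility: 0R1
Branch closes: p and ~p both at 1.
Every branch of the negation's tableau closes; the branch above is one of them.

Yes, valid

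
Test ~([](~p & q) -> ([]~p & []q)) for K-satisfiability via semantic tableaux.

Unsatisfiable (every branch closes)

1. ~([](~p & q) -> ([]~p & []q)), 0
2. [](~p & q), 0
3. ~([]~p & []q), 0
4. ~[]q, 0
5. ~q, 1
6. ~p & q, 1
7. ~p, 1
8. q, 1
Accessibility: 0R1
Branch closes: q and ~q both at 1.
(One branch shown.) All branches close.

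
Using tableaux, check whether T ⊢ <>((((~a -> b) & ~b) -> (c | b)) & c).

Tableau for the negation ~<>((((~a -> b) & ~b) -> (c | b)) & c):
1. ~<>((((~a -> b) & ~b) -> (c | b)) & c), w0
2. ~((((~a -> b) & ~b) -> (c | b)) & c), w0
3. ~c, w0
Accessibility: w0Rw0
The negation has an open branch (countermodel exists).

Invalid (countermodel exists)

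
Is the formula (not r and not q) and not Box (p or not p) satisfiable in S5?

Unsatisfiable

1. (not r and not q) and not Box (p or not p), 0
2. not r and not q, 0   [and-rule on 1]
3. not Box (p or not p), 0   [and-rule on 1]
4. not r, 0   [and-rule on 2]
5. not q, 0   [and-rule on 2]
6. not (p or not p), 1   [neg-Box-rule on 3: fresh world 1, 0R1]
7. not p, 1   [neg-or-rule on 6]
8. p, 1   [neg-or-rule on 6]
Accessibility: 0R0, 0R1, 1R0, 1R1
Branch closes: p and not p both at 1.
(One branch shown.) All branches close.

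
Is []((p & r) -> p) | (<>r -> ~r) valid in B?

Tableau for the negation ~([]((p & r) -> p) | (<>r -> ~r)):
1. ~([]((p & r) -> p) | (<>r -> ~r)), w0
2. ~[]((p & r) -> p), w0
3. ~(<>r -> ~r), w0
4. <>r, w0
5. r, w0
6. ~((p & r) -> p), w1
7. p & r, w1
8. ~p, w1
9. p, w1
10. r, w1
Accessibility: w0Rw0, w0Rw1, w1Rw0, w1Rw1
Branch closes: p and ~p both at w1.
Every branch of the negation's tableau closes; the branch above is one of them.

Yes, valid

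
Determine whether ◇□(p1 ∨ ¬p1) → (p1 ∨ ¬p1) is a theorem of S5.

Yes, valid

Tableau for the negation ¬(◇□(p1 ∨ ¬p1) → (p1 ∨ ¬p1)):
1. ¬(◇□(p1 ∨ ¬p1) → (p1 ∨ ¬p1)), w0
2. ◇□(p1 ∨ ¬p1), w0   [¬→-rule on 1]
3. ¬(p1 ∨ ¬p1), w0   [¬→-rule on 1]
4. ¬p1, w0   [¬∨-rule on 3]
5. p1, w0   [¬∨-rule on 3]
Accessibility: w0Rw0
Branch closes: p1 and ¬p1 both at w0.
All branches of the negation close; one closing branch shown above.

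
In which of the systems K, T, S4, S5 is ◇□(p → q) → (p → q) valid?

S5

S4-tableau for the negation ¬(◇□(p → q) → (p → q)):
1. ¬(◇□(p → q) → (p → q)), w0
2. ◇□(p → q), w0
3. ¬(p → q), w0
4. p, w0
5. ¬q, w0
6. □(p → q), w1
7. p → q, w1
8. q, w1
Accessibility: w0Rw0, w0Rw1, w1Rw1
Complete open branch: countermodel on an S4-frame, so not valid in S4, nor in K, T (the same frame is also a K-frame and a T-frame).
S5-tableau for the negation ¬(◇□(p → q) → (p → q)):
1. ¬(◇□(p → q) → (p → q)), w0
2. ◇□(p → q), w0
3. ¬(p → q), w0
4. p, w0
5. ¬q, w0
6. □(p → q), w1
7. p → q, w0
8. p → q, w1
9. q, w0
Accessibility: w0Rw0, w0Rw1, w1Rw0, w1Rw1
Branch closes: q and ¬q both at w0.
Every branch closes (one shown): valid in S5.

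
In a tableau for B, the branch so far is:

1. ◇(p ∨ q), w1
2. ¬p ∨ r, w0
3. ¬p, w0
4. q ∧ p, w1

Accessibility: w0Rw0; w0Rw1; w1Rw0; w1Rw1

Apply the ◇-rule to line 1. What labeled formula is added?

a fresh world w2 with w1Rw2, and p ∨ q at w2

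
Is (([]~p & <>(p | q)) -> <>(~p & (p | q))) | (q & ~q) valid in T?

Yes, valid

Tableau for the negation ~((([]~p & <>(p | q)) -> <>(~p & (p | q))) | (q & ~q)):
1. ~((([]~p & <>(p | q)) -> <>(~p & (p | q))) | (q & ~q)), u
2. ~(([]~p & <>(p | q)) -> <>(~p & (p | q))), u
3. ~(q & ~q), u
4. []~p & <>(p | q), u
5. ~<>(~p & (p | q)), u
6. []~p, u
7. <>(p | q), u
8. ~(~p & (p | q)), u
9. ~p, u
10. ~q, u
11. ~(p | q), u
12. p | q, v
13. ~(~p & (p | q)), v
14. ~p, v
15. q, v
16. ~(p | q), v
17. ~q, v
Accessibility: uRu, uRv, vRv
Branch closes: q and ~q both at v.
All branches of the negation close; one closing branch shown above.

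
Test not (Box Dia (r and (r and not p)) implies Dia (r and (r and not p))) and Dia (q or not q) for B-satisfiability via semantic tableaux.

1. not (Box Dia (r and (r and not p)) implies Dia (r and (r and not p))) and Dia (q or not q), w0
2. not (Box Dia (r and (r and not p)) implies Dia (r and (r and not p))), w0
3. Dia (q or not q), w0
4. Box Dia (r and (r and not p)), w0
5. not Dia (r and (r and not p)), w0
6. Dia (r and (r and not p)), w0
7. not (r and (r and not p)), w0
8. not (r and not p), w0
9. p, w0
10. q or not q, w1
11. Dia (r and (r and not p)), w1
12. not (r and (r and not p)), w1
13. not q, w1
14. not (r and not p), w1
15. p, w1
16. r and (r and not p), w2
17. r, w2
18. r and not p, w2
19. not p, w2
20. Dia (r and (r and not p)), w2
21. not (r and (r and not p)), w2
22. not (r and not p), w2
23. p, w2
Accessibility: w0Rw0, w0Rw1, w0Rw2, w1Rw0, w1Rw1, w2Rw0, w2Rw2
Branch closes: p and not p both at w2.
All branches of the tableau close; one closing branch shown above.

No, unsatisfiable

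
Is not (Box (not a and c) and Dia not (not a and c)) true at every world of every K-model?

Yes, valid

Tableau for the negation Box (not a and c) and Dia not (not a and c):
1. Box (not a and c) and Dia not (not a and c), 0
2. Box (not a and c), 0   [and-rule on 1]
3. Dia not (not a and c), 0   [and-rule on 1]
4. not (not a and c), 1   [Dia-rule on 3: fresh world 1, 0R1]
5. not a and c, 1   [Box-rule on 2 via 0R1]
6. not a, 1   [and-rule on 5]
7. c, 1   [and-rule on 5]
8. not c, 1   [neg-and-rule on 4 (branches; this branch)]
Accessibility: 0R1
Branch closes: c and not c both at 1.
All branches of the negation close; one closing branch shown above.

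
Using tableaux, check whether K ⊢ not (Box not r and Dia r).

Tableau for the negation Box not r and Dia r:
1. Box not r and Dia r, 0
2. Box not r, 0
3. Dia r, 0
4. r, 1
5. not r, 1
Accessibility: 0R1
Branch closes: r and not r both at 1.
All branches of the negation close; one closing branch shown above.

Valid in K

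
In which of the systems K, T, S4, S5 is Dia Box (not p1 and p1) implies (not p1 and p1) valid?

T, S4, S5

T-tableau for the negation not (Dia Box (not p1 and p1) implies (not p1 and p1)):
1. not (Dia Box (not p1 and p1) implies (not p1 and p1)), u
2. Dia Box (not p1 and p1), u
3. not (not p1 and p1), u
4. not p1, u
5. Box (not p1 and p1), v
6. not p1 and p1, v
7. not p1, v
8. p1, v
Accessibility: uRu, uRv, vRv
Branch closes: p1 and not p1 both at v.
Every branch closes (one shown): valid in T, hence also in S4, S5 (every theorem of T is a theorem of S4 and S5).
K-tableau for the negation not (Dia Box (not p1 and p1) implies (not p1 and p1)):
1. not (Dia Box (not p1 and p1) implies (not p1 and p1)), u
2. Dia Box (not p1 and p1), u
3. not (not p1 and p1), u
4. not p1, u
5. Box (not p1 and p1), v
Accessibility: uRv
Complete open branch: countermodel on a K-frame, so not valid in K.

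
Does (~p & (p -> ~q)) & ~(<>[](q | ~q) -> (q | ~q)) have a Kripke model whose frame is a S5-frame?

1. (~p & (p -> ~q)) & ~(<>[](q | ~q) -> (q | ~q)), 0
2. ~p & (p -> ~q), 0
3. ~(<>[](q | ~q) -> (q | ~q)), 0
4. ~p, 0
5. p -> ~q, 0
6. <>[](q | ~q), 0
7. ~(q | ~q), 0
8. ~q, 0
9. q, 0
Accessibility: 0R0
Branch closes: q and ~q both at 0.
(One branch shown.) All branches close.

Unsatisfiable (every branch closes)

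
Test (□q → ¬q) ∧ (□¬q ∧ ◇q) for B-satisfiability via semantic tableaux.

1. (□q → ¬q) ∧ (□¬q ∧ ◇q), 0
2. □q → ¬q, 0   [∧-rule on 1]
3. □¬q ∧ ◇q, 0   [∧-rule on 1]
4. □¬q, 0   [∧-rule on 3]
5. ◇q, 0   [∧-rule on 3]
6. ¬q, 0   [□-rule on 4 via 0R0]
7. q, 1   [◇-rule on 5: fresh world 1, 0R1]
8. ¬q, 1   [□-rule on 4 via 0R1]
Accessibility: 0R0, 0R1, 1R0, 1R1
Branch closes: q and ¬q both at 1.
All branches of the tableau close; one closing branch shown above.

No, unsatisfiable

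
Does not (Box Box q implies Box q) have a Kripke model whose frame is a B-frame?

No, unsatisfiable

1. not (Box Box q implies Box q), 0
2. Box Box q, 0
3. not Box q, 0
4. Box q, 0
5. q, 0
6. not q, 1
7. Box q, 1
8. q, 1
Accessibility: 0R0, 0R1, 1R0, 1R1
Branch closes: q and not q both at 1.
All branches of the tableau close; one closing branch shown above.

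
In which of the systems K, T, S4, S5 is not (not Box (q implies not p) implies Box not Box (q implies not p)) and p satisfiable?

S4-tableau for the formula:
1. not (not Box (q implies not p) implies Box not Box (q implies not p)) and p, 0
2. not (not Box (q implies not p) implies Box not Box (q implies not p)), 0
3. p, 0
4. not Box (q implies not p), 0
5. not Box not Box (q implies not p), 0
6. not (q implies not p), 1
7. q, 1
8. p, 1
9. Box (q implies not p), 2
10. q implies not p, 2
11. not p, 2
Accessibility: 0R0, 0R1, 0R2, 1R1, 2R2
Complete open branch: satisfiable in S4, hence also in K, T (this S4-model is also a K-model and a T-model).
S5-tableau for the formula:
1. not (not Box (q implies not p) implies Box not Box (q implies not p)) and p, 0
2. not (not Box (q implies not p) implies Box not Box (q implies not p)), 0
3. p, 0
4. not Box (q implies not p), 0
5. not Box not Box (q implies not p), 0
6. not (q implies not p), 1
7. q, 1
8. p, 1
9. Box (q implies not p), 2
10. q implies not p, 0
11. q implies not p, 1
12. q implies not p, 2
13. not q, 0
14. not p, 1
Accessibility: 0R0, 0R1, 0R2, 1R0, 1R1, 1R2, 2R0, 2R1, 2R2
Branch closes: p and not p both at 1.
Every branch closes (one shown): unsatisfiable in S5.

K, T, S4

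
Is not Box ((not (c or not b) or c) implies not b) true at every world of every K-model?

No, not valid

Tableau for the negation Box ((not (c or not b) or c) implies not b):
1. Box ((not (c or not b) or c) implies not b), w0
The negation has an open branch (countermodel exists).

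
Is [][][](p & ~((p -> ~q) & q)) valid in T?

Tableau for the negation ~[][][](p & ~((p -> ~q) & q)):
1. ~[][][](p & ~((p -> ~q) & q)), u
2. ~[][](p & ~((p -> ~q) & q)), v
3. ~[](p & ~((p -> ~q) & q)), w
4. ~(p & ~((p -> ~q) & q)), x
5. (p -> ~q) & q, x
6. p -> ~q, x
7. q, x
8. ~p, x
Accessibility: uRu, uRv, vRv, vRw, wRw, wRx, xRx
The negation has an open branch (countermodel exists).

No, not valid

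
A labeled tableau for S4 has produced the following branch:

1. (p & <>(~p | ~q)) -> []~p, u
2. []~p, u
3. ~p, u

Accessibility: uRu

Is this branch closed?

No, open

No world carries both an atom and its negation.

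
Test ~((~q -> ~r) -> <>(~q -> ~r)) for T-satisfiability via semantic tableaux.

No, unsatisfiable

1. ~((~q -> ~r) -> <>(~q -> ~r)), u
2. ~q -> ~r, u
3. ~<>(~q -> ~r), u
4. ~(~q -> ~r), u
5. ~q, u
6. r, u
7. ~r, u
Accessibility: uRu
Branch closes: r and ~r both at u.
(One branch shown.) All branches close.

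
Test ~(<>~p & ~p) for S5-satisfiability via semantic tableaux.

1. ~(<>~p & ~p), u
2. p, u
Accessibility: uRu

Yes, satisfiable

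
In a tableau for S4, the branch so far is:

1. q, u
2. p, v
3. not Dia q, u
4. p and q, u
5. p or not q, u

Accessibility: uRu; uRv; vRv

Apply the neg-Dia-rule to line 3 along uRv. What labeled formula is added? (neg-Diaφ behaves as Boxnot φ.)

not q, v

neg-Diaφ behaves as Boxnot φ: propagate the negated body to each accessible world.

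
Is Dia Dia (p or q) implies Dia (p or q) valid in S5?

Tableau for the negation not (Dia Dia (p or q) implies Dia (p or q)):
1. not (Dia Dia (p or q) implies Dia (p or q)), 0
2. Dia Dia (p or q), 0
3. not Dia (p or q), 0
4. not (p or q), 0
5. not p, 0
6. not q, 0
7. Dia (p or q), 1
8. not (p or q), 1
9. not p, 1
10. not q, 1
11. p or q, 2
12. not (p or q), 2
13. not p, 2
14. not q, 2
15. q, 2
Accessibility: 0R0, 0R1, 0R2, 1R0, 1R1, 1R2, 2R0, 2R1, 2R2
Branch closes: q and not q both at 2.
All branches of the negation close; one closing branch shown above.

Yes, valid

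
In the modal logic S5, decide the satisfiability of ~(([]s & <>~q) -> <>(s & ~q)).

Unsatisfiable

1. ~(([]s & <>~q) -> <>(s & ~q)), 0
2. []s & <>~q, 0
3. ~<>(s & ~q), 0
4. []s, 0
5. <>~q, 0
6. ~(s & ~q), 0
7. s, 0
8. q, 0
9. ~q, 1
10. ~(s & ~q), 1
11. s, 1
12. q, 1
Accessibility: 0R0, 0R1, 1R0, 1R1
Branch closes: q and ~q both at 1.
Every branch closes; the branch above is one of them.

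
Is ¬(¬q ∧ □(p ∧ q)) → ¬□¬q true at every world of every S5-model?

No, not valid

Tableau for the negation ¬(¬(¬q ∧ □(p ∧ q)) → ¬□¬q):
1. ¬(¬(¬q ∧ □(p ∧ q)) → ¬□¬q), 0
2. ¬(¬q ∧ □(p ∧ q)), 0   [¬→-rule on 1]
3. □¬q, 0   [¬→-rule on 1]
4. ¬q, 0   [□-rule on 3 via 0R0]
5. ¬□(p ∧ q), 0   [¬∧-rule on 2 (branches; this branch)]
6. ¬(p ∧ q), 1   [¬□-rule on 5: fresh world 1, 0R1]
7. ¬q, 1   [□-rule on 3 via 0R1]
Accessibility: 0R0, 0R1, 1R0, 1R1
The negation has an open branch (countermodel exists).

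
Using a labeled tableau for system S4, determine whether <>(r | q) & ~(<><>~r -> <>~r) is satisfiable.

1. <>(r | q) & ~(<><>~r -> <>~r), w0
2. <>(r | q), w0   [&-rule on 1]
3. ~(<><>~r -> <>~r), w0   [&-rule on 1]
4. <><>~r, w0   [~->-rule on 3]
5. ~<>~r, w0   [~->-rule on 3]
6. r, w0   [~<>-rule on 5 via w0Rw0]
7. r | q, w1   [<>-rule on 2: fresh world w1, w0Rw1]
8. r, w1   [~<>-rule on 5 via w0Rw1]
9. q, w1   [|-rule on 7 (branches; this branch)]
10. <>~r, w2   [<>-rule on 4: fresh world w2, w0Rw2]
11. r, w2   [~<>-rule on 5 via w0Rw2]
12. ~r, w3   [<>-rule on 10: fresh world w3, w2Rw3]
13. r, w3   [~<>-rule on 5 via w0Rw3]
Accessibility: w0Rw0, w0Rw1, w0Rw2, w0Rw3, w1Rw1, w2Rw2, w2Rw3, w3Rw3
Branch closes: r and ~r both at w3.
(One branch shown.) All branches close.

Unsatisfiable (every branch closes)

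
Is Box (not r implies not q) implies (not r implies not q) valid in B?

Yes, valid

Tableau for the negation not (Box (not r implies not q) implies (not r implies not q)):
1. not (Box (not r implies not q) implies (not r implies not q)), u
2. Box (not r implies not q), u   [neg-implies-rule on 1]
3. not (not r implies not q), u   [neg-implies-rule on 1]
4. not r, u   [neg-implies-rule on 3]
5. q, u   [neg-implies-rule on 3]
6. not r implies not q, u   [Box-rule on 2 via uRu]
7. not q, u   [implies-rule on 6 (branches; this branch)]
Accessibility: uRu
Branch closes: q and not q both at u.
Every branch of the negation's tableau closes; the branch above is one of them.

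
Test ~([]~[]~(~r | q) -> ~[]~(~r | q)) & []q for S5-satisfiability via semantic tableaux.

No, unsatisfiable

1. ~([]~[]~(~r | q) -> ~[]~(~r | q)) & []q, w0
2. ~([]~[]~(~r | q) -> ~[]~(~r | q)), w0
3. []q, w0
4. []~[]~(~r | q), w0
5. []~(~r | q), w0
6. q, w0
7. ~[]~(~r | q), w0
8. ~(~r | q), w0
9. r, w0
10. ~q, w0
Accessibility: w0Rw0
Branch closes: q and ~q both at w0.
(One branch shown.) All branches close.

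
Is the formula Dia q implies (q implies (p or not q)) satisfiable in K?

1. Dia q implies (q implies (p or not q)), 0
2. q implies (p or not q), 0
3. p or not q, 0
4. not q, 0

Satisfiable (open branch found)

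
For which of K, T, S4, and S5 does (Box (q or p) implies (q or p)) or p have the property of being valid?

T-tableau for the negation not ((Box (q or p) implies (q or p)) or p):
1. not ((Box (q or p) implies (q or p)) or p), 0
2. not (Box (q or p) implies (q or p)), 0
3. not p, 0
4. Box (q or p), 0
5. not (q or p), 0
6. not q, 0
7. q or p, 0
8. p, 0
Accessibility: 0R0
Branch closes: p and not p both at 0.
Every branch closes (one shown): valid in T, hence also in S4, S5 (every theorem of T is a theorem of S4 and S5).
K-tableau for the negation not ((Box (q or p) implies (q or p)) or p):
1. not ((Box (q or p) implies (q or p)) or p), 0
2. not (Box (q or p) implies (q or p)), 0
3. not p, 0
4. Box (q or p), 0
5. not (q or p), 0
6. not q, 0
Complete open branch: countermodel on a K-frame, so not valid in K.

T, S4, S5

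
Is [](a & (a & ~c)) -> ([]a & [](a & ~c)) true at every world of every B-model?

Valid

Tableau for the negation ~([](a & (a & ~c)) -> ([]a & [](a & ~c))):
1. ~([](a & (a & ~c)) -> ([]a & [](a & ~c))), w0
2. [](a & (a & ~c)), w0   [~->-rule on 1]
3. ~([]a & [](a & ~c)), w0   [~->-rule on 1]
4. a & (a & ~c), w0   [[]-rule on 2 via w0Rw0]
5. a, w0   [&-rule on 4]
6. a & ~c, w0   [&-rule on 4]
7. ~c, w0   [&-rule on 6]
8. ~[](a & ~c), w0   [~&-rule on 3 (branches; this branch)]
9. ~(a & ~c), w1   [~[]-rule on 8: fresh world w1, w0Rw1]
10. a & (a & ~c), w1   [[]-rule on 2 via w0Rw1]
11. a, w1   [&-rule on 10]
12. a & ~c, w1   [&-rule on 10]
13. ~c, w1   [&-rule on 12]
14. c, w1   [~&-rule on 9 (branches; this branch)]
Accessibility: w0Rw0, w0Rw1, w1Rw0, w1Rw1
Branch closes: c and ~c both at w1.
All branches of the negation close; one closing branch shown above.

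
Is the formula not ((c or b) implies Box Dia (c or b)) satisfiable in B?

No, unsatisfiable

1. not ((c or b) implies Box Dia (c or b)), u
2. c or b, u
3. not Box Dia (c or b), u
4. b, u
5. not Dia (c or b), v
6. not (c or b), u
7. not c, u
8. not b, u
Accessibility: uRu, uRv, vRu, vRv
Branch closes: b and not b both at u.
All branches of the tableau close; one closing branch shown above.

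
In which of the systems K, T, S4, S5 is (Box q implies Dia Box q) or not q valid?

T, S4, S5

T-tableau for the negation not ((Box q implies Dia Box q) or not q):
1. not ((Box q implies Dia Box q) or not q), 0
2. not (Box q implies Dia Box q), 0
3. q, 0
4. Box q, 0
5. not Dia Box q, 0
6. not Box q, 0
7. not q, 1
8. q, 1
Accessibility: 0R0, 0R1, 1R1
Branch closes: q and not q both at 1.
Every branch closes (one shown): valid in T, hence also in S4, S5 (every theorem of T is a theorem of S4 and S5).
K-tableau for the negation not ((Box q implies Dia Box q) or not q):
1. not ((Box q implies Dia Box q) or not q), 0
2. not (Box q implies Dia Box q), 0
3. q, 0
4. Box q, 0
5. not Dia Box q, 0
Complete open branch: countermodel on a K-frame, so not valid in K.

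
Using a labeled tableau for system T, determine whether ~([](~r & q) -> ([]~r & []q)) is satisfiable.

No, unsatisfiable

1. ~([](~r & q) -> ([]~r & []q)), u
2. [](~r & q), u   [~->-rule on 1]
3. ~([]~r & []q), u   [~->-rule on 1]
4. ~r & q, u   [[]-rule on 2 via uRu]
5. ~r, u   [&-rule on 4]
6. q, u   [&-rule on 4]
7. ~[]q, u   [~&-rule on 3 (branches; this branch)]
8. ~q, v   [~[]-rule on 7: fresh world v, uRv]
9. ~r & q, v   [[]-rule on 2 via uRv]
10. ~r, v   [&-rule on 9]
11. q, v   [&-rule on 9]
Accessibility: uRu, uRv, vRv
Branch closes: q and ~q both at v.
All branches of the tableau close; one closing branch shown above.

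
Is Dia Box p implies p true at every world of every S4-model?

No, not valid

Tableau for the negation not (Dia Box p implies p):
1. not (Dia Box p implies p), w0
2. Dia Box p, w0   [neg-implies-rule on 1]
3. not p, w0   [neg-implies-rule on 1]
4. Box p, w1   [Dia-rule on 2: fresh world w1, w0Rw1]
5. p, w1   [Box-rule on 4 via w1Rw1]
Accessibility: w0Rw0, w0Rw1, w1Rw1
The negation has an open branch (countermodel exists).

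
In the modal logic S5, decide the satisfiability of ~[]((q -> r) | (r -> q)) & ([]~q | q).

1. ~[]((q -> r) | (r -> q)) & ([]~q | q), 0
2. ~[]((q -> r) | (r -> q)), 0   [&-rule on 1]
3. []~q | q, 0   [&-rule on 1]
4. []~q, 0   [|-rule on 3 (branches; this branch)]
5. ~q, 0   [[]-rule on 4 via 0R0]
6. ~((q -> r) | (r -> q)), 1   [~[]-rule on 2: fresh world 1, 0R1]
7. ~(q -> r), 1   [~|-rule on 6]
8. ~(r -> q), 1   [~|-rule on 6]
9. q, 1   [~->-rule on 7]
10. ~r, 1   [~->-rule on 7]
11. r, 1   [~->-rule on 8]
12. ~q, 1   [~->-rule on 8]
Accessibility: 0R0, 0R1, 1R0, 1R1
Branch closes: r and ~r both at 1.
(One branch shown.) All branches close.

Unsatisfiable (every branch closes)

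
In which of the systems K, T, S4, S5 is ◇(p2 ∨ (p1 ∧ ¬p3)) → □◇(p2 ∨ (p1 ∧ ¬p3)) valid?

S4-tableau for the negation ¬(◇(p2 ∨ (p1 ∧ ¬p3)) → □◇(p2 ∨ (p1 ∧ ¬p3))):
1. ¬(◇(p2 ∨ (p1 ∧ ¬p3)) → □◇(p2 ∨ (p1 ∧ ¬p3))), 0
2. ◇(p2 ∨ (p1 ∧ ¬p3)), 0
3. ¬□◇(p2 ∨ (p1 ∧ ¬p3)), 0
4. p2 ∨ (p1 ∧ ¬p3), 1
5. p1 ∧ ¬p3, 1
6. p1, 1
7. ¬p3, 1
8. ¬◇(p2 ∨ (p1 ∧ ¬p3)), 2
9. ¬(p2 ∨ (p1 ∧ ¬p3)), 2
10. ¬p2, 2
11. ¬(p1 ∧ ¬p3), 2
12. p3, 2
Accessibility: 0R0, 0R1, 0R2, 1R1, 2R2
Complete open branch: countermodel on an S4-frame, so not valid in S4, nor in K, T (the same frame is also a K-frame and a T-frame).
S5-tableau for the negation ¬(◇(p2 ∨ (p1 ∧ ¬p3)) → □◇(p2 ∨ (p1 ∧ ¬p3))):
1. ¬(◇(p2 ∨ (p1 ∧ ¬p3)) → □◇(p2 ∨ (p1 ∧ ¬p3))), 0
2. ◇(p2 ∨ (p1 ∧ ¬p3)), 0
3. ¬□◇(p2 ∨ (p1 ∧ ¬p3)), 0
4. p2 ∨ (p1 ∧ ¬p3), 1
5. p1 ∧ ¬p3, 1
6. p1, 1
7. ¬p3, 1
8. ¬◇(p2 ∨ (p1 ∧ ¬p3)), 2
9. ¬(p2 ∨ (p1 ∧ ¬p3)), 0
10. ¬p2, 0
11. ¬(p1 ∧ ¬p3), 0
12. ¬(p2 ∨ (p1 ∧ ¬p3)), 1
13. ¬p2, 1
14. ¬(p1 ∧ ¬p3), 1
15. ¬(p2 ∨ (p1 ∧ ¬p3)), 2
16. ¬p2, 2
17. ¬(p1 ∧ ¬p3), 2
18. p3, 0
19. p3, 1
Accessibility: 0R0, 0R1, 0R2, 1R0, 1R1, 1R2, 2R0, 2R1, 2R2
Branch closes: p3 and ¬p3 both at 1.
Every branch closes (one shown): valid in S5.

S5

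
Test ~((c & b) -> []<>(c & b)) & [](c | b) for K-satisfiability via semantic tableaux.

1. ~((c & b) -> []<>(c & b)) & [](c | b), w0
2. ~((c & b) -> []<>(c & b)), w0
3. [](c | b), w0
4. c & b, w0
5. ~[]<>(c & b), w0
6. c, w0
7. b, w0
8. ~<>(c & b), w1
9. c | b, w1
10. b, w1
Accessibility: w0Rw1

Satisfiable (open branch found)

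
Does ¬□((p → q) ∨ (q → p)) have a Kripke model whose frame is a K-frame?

No, unsatisfiable

1. ¬□((p → q) ∨ (q → p)), u
2. ¬((p → q) ∨ (q → p)), v
3. ¬(p → q), v
4. ¬(q → p), v
5. p, v
6. ¬q, v
7. q, v
8. ¬p, v
Accessibility: uRv
Branch closes: q and ¬q both at v.
All branches of the tableau close; one closing branch shown above.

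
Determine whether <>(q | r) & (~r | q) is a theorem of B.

Tableau for the negation ~(<>(q | r) & (~r | q)):
1. ~(<>(q | r) & (~r | q)), u
2. ~(~r | q), u   [~&-rule on 1 (branches; this branch)]
3. r, u   [~|-rule on 2]
4. ~q, u   [~|-rule on 2]
Accessibility: uRu
The negation has an open branch (countermodel exists).

Invalid (countermodel exists)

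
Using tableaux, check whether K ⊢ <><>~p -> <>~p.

Tableau for the negation ~(<><>~p -> <>~p):
1. ~(<><>~p -> <>~p), u
2. <><>~p, u   [~->-rule on 1]
3. ~<>~p, u   [~->-rule on 1]
4. <>~p, v   [<>-rule on 2: fresh world v, uRv]
5. p, v   [~<>-rule on 3 via uRv]
6. ~p, w   [<>-rule on 4: fresh world w, vRw]
Accessibility: uRv, vRw
The negation has an open branch (countermodel exists).

Not valid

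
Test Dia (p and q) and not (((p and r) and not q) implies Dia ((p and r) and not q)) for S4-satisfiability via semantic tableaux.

No, unsatisfiable

1. Dia (p and q) and not (((p and r) and not q) implies Dia ((p and r) and not q)), 0
2. Dia (p and q), 0
3. not (((p and r) and not q) implies Dia ((p and r) and not q)), 0
4. (p and r) and not q, 0
5. not Dia ((p and r) and not q), 0
6. p and r, 0
7. not q, 0
8. p, 0
9. r, 0
10. not ((p and r) and not q), 0
11. not (p and r), 0
12. not r, 0
Accessibility: 0R0
Branch closes: r and not r both at 0.
(One branch shown.) All branches close.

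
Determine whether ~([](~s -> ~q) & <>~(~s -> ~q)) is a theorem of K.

Valid

Tableau for the negation [](~s -> ~q) & <>~(~s -> ~q):
1. [](~s -> ~q) & <>~(~s -> ~q), u
2. [](~s -> ~q), u
3. <>~(~s -> ~q), u
4. ~(~s -> ~q), v
5. ~s, v
6. q, v
7. ~s -> ~q, v
8. ~q, v
Accessibility: uRv
Branch closes: q and ~q both at v.
Every branch of the negation's tableau closes; the branch above is one of them.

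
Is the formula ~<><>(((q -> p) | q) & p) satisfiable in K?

1. ~<><>(((q -> p) | q) & p), w0

Yes, satisfiable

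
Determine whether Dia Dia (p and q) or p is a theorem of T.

Tableau for the negation not (Dia Dia (p and q) or p):
1. not (Dia Dia (p and q) or p), w0
2. not Dia Dia (p and q), w0   [neg-or-rule on 1]
3. not p, w0   [neg-or-rule on 1]
4. not Dia (p and q), w0   [neg-Dia-rule on 2 via w0Rw0]
5. not (p and q), w0   [neg-Dia-rule on 4 via w0Rw0]
6. not q, w0   [neg-and-rule on 5 (branches; this branch)]
Accessibility: w0Rw0
The negation has an open branch (countermodel exists).

Not valid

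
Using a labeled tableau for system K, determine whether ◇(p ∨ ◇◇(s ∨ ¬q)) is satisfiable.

1. ◇(p ∨ ◇◇(s ∨ ¬q)), u
2. p ∨ ◇◇(s ∨ ¬q), v   [◇-rule on 1: fresh world v, uRv]
3. ◇◇(s ∨ ¬q), v   [∨-rule on 2 (branches; this branch)]
4. ◇(s ∨ ¬q), w   [◇-rule on 3: fresh world w, vRw]
5. s ∨ ¬q, x   [◇-rule on 4: fresh world x, wRx]
6. ¬q, x   [∨-rule on 5 (branches; this branch)]
Accessibility: uRv, vRw, wRx

Yes, satisfiable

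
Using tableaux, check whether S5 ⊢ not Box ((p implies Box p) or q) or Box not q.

Tableau for the negation not (not Box ((p implies Box p) or q) or Box not q):
1. not (not Box ((p implies Box p) or q) or Box not q), w0
2. Box ((p implies Box p) or q), w0   [neg-or-rule on 1]
3. not Box not q, w0   [neg-or-rule on 1]
4. (p implies Box p) or q, w0   [Box-rule on 2 via w0Rw0]
5. q, w0   [or-rule on 4 (branches; this branch)]
6. q, w1   [neg-Box-rule on 3: fresh world w1, w0Rw1]
7. (p implies Box p) or q, w1   [Box-rule on 2 via w0Rw1]
Accessibility: w0Rw0, w0Rw1, w1Rw0, w1Rw1
The negation has an open branch (countermodel exists).

Invalid (countermodel exists)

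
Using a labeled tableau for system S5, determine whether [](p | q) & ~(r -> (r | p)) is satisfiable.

1. [](p | q) & ~(r -> (r | p)), 0
2. [](p | q), 0   [&-rule on 1]
3. ~(r -> (r | p)), 0   [&-rule on 1]
4. r, 0   [~->-rule on 3]
5. ~(r | p), 0   [~->-rule on 3]
6. ~r, 0   [~|-rule on 5]
7. ~p, 0   [~|-rule on 5]
Accessibility: 0R0
Branch closes: r and ~r both at 0.
Every branch closes; the branch above is one of them.

No, unsatisfiable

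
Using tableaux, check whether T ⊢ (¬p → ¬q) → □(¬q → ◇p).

Not valid

Tableau for the negation ¬((¬p → ¬q) → □(¬q → ◇p)):
1. ¬((¬p → ¬q) → □(¬q → ◇p)), w0
2. ¬p → ¬q, w0
3. ¬□(¬q → ◇p), w0
4. ¬q, w0
5. ¬(¬q → ◇p), w1
6. ¬q, w1
7. ¬◇p, w1
8. ¬p, w1
Accessibility: w0Rw0, w0Rw1, w1Rw1
The negation has an open branch (countermodel exists).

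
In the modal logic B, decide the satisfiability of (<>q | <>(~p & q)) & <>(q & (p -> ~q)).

Yes, satisfiable

1. (<>q | <>(~p & q)) & <>(q & (p -> ~q)), w0
2. <>q | <>(~p & q), w0
3. <>(q & (p -> ~q)), w0
4. <>(~p & q), w0
5. q & (p -> ~q), w1
6. q, w1
7. p -> ~q, w1
8. ~p, w1
9. ~p & q, w2
10. ~p, w2
11. q, w2
Accessibility: w0Rw0, w0Rw1, w0Rw2, w1Rw0, w1Rw1, w2Rw0, w2Rw2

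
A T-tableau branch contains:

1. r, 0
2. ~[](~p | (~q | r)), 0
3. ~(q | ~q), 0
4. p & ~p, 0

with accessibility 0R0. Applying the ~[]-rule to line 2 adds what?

a fresh world 1 with 0R1, and ~(~p | (~q | r)) at 1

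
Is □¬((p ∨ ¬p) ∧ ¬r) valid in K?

Invalid (countermodel exists)

Tableau for the negation ¬□¬((p ∨ ¬p) ∧ ¬r):
1. ¬□¬((p ∨ ¬p) ∧ ¬r), w0
2. (p ∨ ¬p) ∧ ¬r, w1
3. p ∨ ¬p, w1
4. ¬r, w1
5. ¬p, w1
Accessibility: w0Rw1
The negation has an open branch (countermodel exists).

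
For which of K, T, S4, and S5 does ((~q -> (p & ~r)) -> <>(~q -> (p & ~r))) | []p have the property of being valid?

T-tableau for the negation ~(((~q -> (p & ~r)) -> <>(~q -> (p & ~r))) | []p):
1. ~(((~q -> (p & ~r)) -> <>(~q -> (p & ~r))) | []p), 0
2. ~((~q -> (p & ~r)) -> <>(~q -> (p & ~r))), 0
3. ~[]p, 0
4. ~q -> (p & ~r), 0
5. ~<>(~q -> (p & ~r)), 0
6. ~(~q -> (p & ~r)), 0
7. ~q, 0
8. ~(p & ~r), 0
9. p & ~r, 0
10. p, 0
11. ~r, 0
12. r, 0
Accessibility: 0R0
Branch closes: r and ~r both at 0.
Every branch closes (one shown): valid in T, hence also in S4, S5 (every theorem of T is a theorem of S4 and S5).
K-tableau for the negation ~(((~q -> (p & ~r)) -> <>(~q -> (p & ~r))) | []p):
1. ~(((~q -> (p & ~r)) -> <>(~q -> (p & ~r))) | []p), 0
2. ~((~q -> (p & ~r)) -> <>(~q -> (p & ~r))), 0
3. ~[]p, 0
4. ~q -> (p & ~r), 0
5. ~<>(~q -> (p & ~r)), 0
6. p & ~r, 0
7. p, 0
8. ~r, 0
9. ~p, 1
10. ~(~q -> (p & ~r)), 1
11. ~q, 1
12. ~(p & ~r), 1
13. r, 1
Accessibility: 0R1
Complete open branch: countermodel on a K-frame, so not valid in K.

T, S4, S5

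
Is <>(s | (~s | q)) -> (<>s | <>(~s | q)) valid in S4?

Valid

Tableau for the negation ~(<>(s | (~s | q)) -> (<>s | <>(~s | q))):
1. ~(<>(s | (~s | q)) -> (<>s | <>(~s | q))), w0
2. <>(s | (~s | q)), w0
3. ~(<>s | <>(~s | q)), w0
4. ~<>s, w0
5. ~<>(~s | q), w0
6. ~s, w0
7. ~(~s | q), w0
8. s, w0
9. ~q, w0
Accessibility: w0Rw0
Branch closes: s and ~s both at w0.
Every branch of the negation's tableau closes; the branch above is one of them.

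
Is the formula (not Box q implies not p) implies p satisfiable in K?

1. (not Box q implies not p) implies p, w0
2. p, w0

Yes, satisfiable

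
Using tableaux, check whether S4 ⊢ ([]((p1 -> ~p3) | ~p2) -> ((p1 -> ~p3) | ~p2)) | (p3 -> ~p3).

Valid

Tableau for the negation ~(([]((p1 -> ~p3) | ~p2) -> ((p1 -> ~p3) | ~p2)) | (p3 -> ~p3)):
1. ~(([]((p1 -> ~p3) | ~p2) -> ((p1 -> ~p3) | ~p2)) | (p3 -> ~p3)), 0
2. ~([]((p1 -> ~p3) | ~p2) -> ((p1 -> ~p3) | ~p2)), 0
3. ~(p3 -> ~p3), 0
4. []((p1 -> ~p3) | ~p2), 0
5. ~((p1 -> ~p3) | ~p2), 0
6. p3, 0
7. ~(p1 -> ~p3), 0
8. p2, 0
9. p1, 0
10. (p1 -> ~p3) | ~p2, 0
11. p1 -> ~p3, 0
12. ~p3, 0
Accessibility: 0R0
Branch closes: p3 and ~p3 both at 0.
All branches of the negation close; one closing branch shown above.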